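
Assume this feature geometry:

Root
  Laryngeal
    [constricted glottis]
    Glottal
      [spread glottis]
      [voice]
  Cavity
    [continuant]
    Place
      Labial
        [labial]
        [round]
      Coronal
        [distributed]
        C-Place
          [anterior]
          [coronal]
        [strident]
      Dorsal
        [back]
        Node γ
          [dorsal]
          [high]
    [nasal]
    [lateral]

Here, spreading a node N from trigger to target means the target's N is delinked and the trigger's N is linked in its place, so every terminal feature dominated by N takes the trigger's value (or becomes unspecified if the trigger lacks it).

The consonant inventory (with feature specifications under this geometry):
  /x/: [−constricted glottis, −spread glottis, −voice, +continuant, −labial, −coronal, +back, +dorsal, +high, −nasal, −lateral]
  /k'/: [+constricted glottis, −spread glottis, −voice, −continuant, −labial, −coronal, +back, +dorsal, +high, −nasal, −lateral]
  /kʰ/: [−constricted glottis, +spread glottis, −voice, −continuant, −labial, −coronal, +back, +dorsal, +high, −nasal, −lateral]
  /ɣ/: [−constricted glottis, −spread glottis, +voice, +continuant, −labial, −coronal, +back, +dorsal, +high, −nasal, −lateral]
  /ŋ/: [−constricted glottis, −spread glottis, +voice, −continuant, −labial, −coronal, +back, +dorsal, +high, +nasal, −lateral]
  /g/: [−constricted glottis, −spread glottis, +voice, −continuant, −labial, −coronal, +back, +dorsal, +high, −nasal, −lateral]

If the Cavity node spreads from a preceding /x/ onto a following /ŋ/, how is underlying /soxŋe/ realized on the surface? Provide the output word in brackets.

Cavity immediately or transitively dominates [continuant], [labial], [round], [distributed], [anterior], [coronal], [strident], [back], [dorsal], [high], [nasal], [lateral].
The target acquires /x/'s values for everything under Cavity — [+continuant], [−labial], [−coronal], [+back], [+dorsal], [+high], [−nasal], [−lateral] — while keeping its own [constricted glottis], [spread glottis], [voice].
This feature bundle is that of [ɣ], so /soxŋe/ surfaces as [soxɣe].

[soxɣe]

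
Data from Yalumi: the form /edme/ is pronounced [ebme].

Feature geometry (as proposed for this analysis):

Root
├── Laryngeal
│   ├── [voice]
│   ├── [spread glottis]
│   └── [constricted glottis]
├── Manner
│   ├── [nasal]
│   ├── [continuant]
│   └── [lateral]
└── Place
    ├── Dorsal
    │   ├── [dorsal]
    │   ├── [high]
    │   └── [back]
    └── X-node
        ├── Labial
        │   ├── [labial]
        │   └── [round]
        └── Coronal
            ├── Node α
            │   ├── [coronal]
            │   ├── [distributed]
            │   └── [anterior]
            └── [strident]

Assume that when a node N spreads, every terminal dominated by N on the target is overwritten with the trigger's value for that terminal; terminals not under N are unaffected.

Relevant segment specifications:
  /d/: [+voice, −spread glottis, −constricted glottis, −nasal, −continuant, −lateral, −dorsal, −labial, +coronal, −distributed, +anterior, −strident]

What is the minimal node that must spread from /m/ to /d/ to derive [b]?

/d/ and [b] differ in [labial], [round], [coronal], [anterior], [distributed], [strident]; every other specified feature is identical.
In this geometry the lowest node dominating all of them is X-node: every daughter of X-node dominates only a proper subset, so no lower node suffices.
Spreading X-node from /m/ overwrites each of those terminals with /m/'s values, yielding exactly [b].
[nasal] stays as in /d/ although /m/ differs there, so no node dominating it spread; among the remaining candidates X-node is the lowest that derives the output.

X-node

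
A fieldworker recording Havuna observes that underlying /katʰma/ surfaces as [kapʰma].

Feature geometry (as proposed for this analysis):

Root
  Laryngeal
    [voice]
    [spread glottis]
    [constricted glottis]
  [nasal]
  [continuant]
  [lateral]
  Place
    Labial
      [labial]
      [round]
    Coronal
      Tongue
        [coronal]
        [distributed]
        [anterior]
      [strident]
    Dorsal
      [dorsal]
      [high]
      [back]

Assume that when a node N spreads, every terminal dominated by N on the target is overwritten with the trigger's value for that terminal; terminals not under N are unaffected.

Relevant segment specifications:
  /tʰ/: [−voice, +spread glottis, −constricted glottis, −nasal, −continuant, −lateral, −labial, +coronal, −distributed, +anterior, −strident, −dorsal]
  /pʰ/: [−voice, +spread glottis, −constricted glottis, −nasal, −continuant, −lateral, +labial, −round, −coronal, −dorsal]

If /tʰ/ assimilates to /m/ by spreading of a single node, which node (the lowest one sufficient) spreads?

Place

/tʰ/ and [pʰ] differ in [labial], [round], [coronal], [anterior], [distributed], [strident]; every other specified feature is identical.
These terminals are all dominated by Place, and no proper subconstituent of Place covers them all; Place is their lowest common ancestor.
Spreading Place from /m/ overwrites each of those terminals with /m/'s values, yielding exactly [pʰ].
[voice], [nasal] — on which /m/ differs from /tʰ/ — are unchanged, so Root cannot have spread; the constituent is no larger than Place.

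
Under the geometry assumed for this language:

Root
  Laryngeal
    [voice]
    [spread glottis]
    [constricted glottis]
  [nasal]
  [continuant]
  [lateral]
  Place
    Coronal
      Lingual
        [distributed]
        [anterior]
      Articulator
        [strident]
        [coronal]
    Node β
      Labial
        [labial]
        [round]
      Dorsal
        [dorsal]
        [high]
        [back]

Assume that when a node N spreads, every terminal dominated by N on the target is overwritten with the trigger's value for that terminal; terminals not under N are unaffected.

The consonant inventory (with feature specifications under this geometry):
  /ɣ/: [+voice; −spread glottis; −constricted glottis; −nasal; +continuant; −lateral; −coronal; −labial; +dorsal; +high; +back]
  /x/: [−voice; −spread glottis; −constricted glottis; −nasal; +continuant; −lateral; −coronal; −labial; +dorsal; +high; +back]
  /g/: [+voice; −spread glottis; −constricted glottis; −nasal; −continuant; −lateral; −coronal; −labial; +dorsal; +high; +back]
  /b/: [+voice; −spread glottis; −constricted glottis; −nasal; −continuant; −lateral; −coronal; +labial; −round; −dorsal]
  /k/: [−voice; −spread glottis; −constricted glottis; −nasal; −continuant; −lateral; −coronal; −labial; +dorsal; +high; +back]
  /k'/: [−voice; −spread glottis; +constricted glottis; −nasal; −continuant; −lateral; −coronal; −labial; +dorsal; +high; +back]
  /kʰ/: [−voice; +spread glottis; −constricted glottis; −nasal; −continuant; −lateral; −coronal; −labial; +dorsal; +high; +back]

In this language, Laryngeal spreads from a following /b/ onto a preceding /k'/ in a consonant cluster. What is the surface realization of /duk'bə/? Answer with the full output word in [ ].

[dugbə]

The Laryngeal node dominates the terminals [voice], [spread glottis], [constricted glottis].
The target acquires /b/'s values for everything under Laryngeal — [+voice], [−spread glottis], [−constricted glottis] — while keeping its own [nasal], [continuant], [lateral], ….
Among the inventory, only /g/ has exactly this specification, giving the surface form [dugbə].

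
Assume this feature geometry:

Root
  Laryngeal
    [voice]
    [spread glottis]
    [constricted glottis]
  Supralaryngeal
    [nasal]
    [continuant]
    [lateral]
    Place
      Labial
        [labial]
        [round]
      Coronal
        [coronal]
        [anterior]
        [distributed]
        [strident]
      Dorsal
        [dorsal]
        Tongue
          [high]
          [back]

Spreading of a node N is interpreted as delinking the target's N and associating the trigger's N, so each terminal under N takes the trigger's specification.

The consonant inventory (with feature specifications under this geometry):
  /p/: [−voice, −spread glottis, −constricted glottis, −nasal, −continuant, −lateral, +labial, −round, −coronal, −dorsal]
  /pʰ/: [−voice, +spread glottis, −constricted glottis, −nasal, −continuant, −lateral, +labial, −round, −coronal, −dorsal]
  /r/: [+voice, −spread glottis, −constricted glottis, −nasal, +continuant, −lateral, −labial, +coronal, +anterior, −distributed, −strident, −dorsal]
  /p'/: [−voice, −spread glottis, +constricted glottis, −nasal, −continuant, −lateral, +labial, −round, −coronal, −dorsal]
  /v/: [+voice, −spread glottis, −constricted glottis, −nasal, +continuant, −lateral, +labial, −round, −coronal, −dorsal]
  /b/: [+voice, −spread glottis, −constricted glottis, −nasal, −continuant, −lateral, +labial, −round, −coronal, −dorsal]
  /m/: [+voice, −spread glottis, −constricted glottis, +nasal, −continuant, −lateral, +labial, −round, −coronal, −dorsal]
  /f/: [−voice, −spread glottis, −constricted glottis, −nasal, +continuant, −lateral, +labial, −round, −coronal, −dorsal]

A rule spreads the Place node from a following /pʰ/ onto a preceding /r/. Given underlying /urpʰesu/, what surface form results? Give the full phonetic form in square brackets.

[uvpʰesu]

Place immediately or transitively dominates [labial], [round], [coronal], [anterior], [distributed], [strident], [dorsal], [high], [back].
After delinking /r/'s Place and linking /pʰ/'s, the affected terminals become [+labial], [−round], [−coronal], [−dorsal]; [voice], [spread glottis], [constricted glottis], … (outside Place) are retained from /r/.
Among the inventory, only /v/ has exactly this specification, giving the surface form [uvpʰesu].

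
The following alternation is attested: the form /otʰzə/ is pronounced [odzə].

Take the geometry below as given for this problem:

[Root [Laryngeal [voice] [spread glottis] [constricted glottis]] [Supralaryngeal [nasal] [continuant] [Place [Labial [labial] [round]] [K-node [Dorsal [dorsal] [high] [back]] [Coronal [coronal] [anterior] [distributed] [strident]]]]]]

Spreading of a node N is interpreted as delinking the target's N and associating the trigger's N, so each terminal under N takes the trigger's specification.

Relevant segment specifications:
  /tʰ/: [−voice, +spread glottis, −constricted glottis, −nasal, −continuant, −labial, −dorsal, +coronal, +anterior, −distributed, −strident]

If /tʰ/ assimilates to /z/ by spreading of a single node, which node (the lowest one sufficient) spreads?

Laryngeal

The alternation /tʰ/ → [d] changes [voice], [spread glottis] and nothing else.
The smallest constituent containing every changed terminal is Laryngeal — each of its daughters lacks at least one of the affected features.
If Laryngeal spreads, every terminal under it takes /z/'s value, producing [d] as observed.
Had Root spread, [continuant], [strident] would have taken /z/'s values; they stay as in /tʰ/, confirming the spreading constituent is exactly Laryngeal.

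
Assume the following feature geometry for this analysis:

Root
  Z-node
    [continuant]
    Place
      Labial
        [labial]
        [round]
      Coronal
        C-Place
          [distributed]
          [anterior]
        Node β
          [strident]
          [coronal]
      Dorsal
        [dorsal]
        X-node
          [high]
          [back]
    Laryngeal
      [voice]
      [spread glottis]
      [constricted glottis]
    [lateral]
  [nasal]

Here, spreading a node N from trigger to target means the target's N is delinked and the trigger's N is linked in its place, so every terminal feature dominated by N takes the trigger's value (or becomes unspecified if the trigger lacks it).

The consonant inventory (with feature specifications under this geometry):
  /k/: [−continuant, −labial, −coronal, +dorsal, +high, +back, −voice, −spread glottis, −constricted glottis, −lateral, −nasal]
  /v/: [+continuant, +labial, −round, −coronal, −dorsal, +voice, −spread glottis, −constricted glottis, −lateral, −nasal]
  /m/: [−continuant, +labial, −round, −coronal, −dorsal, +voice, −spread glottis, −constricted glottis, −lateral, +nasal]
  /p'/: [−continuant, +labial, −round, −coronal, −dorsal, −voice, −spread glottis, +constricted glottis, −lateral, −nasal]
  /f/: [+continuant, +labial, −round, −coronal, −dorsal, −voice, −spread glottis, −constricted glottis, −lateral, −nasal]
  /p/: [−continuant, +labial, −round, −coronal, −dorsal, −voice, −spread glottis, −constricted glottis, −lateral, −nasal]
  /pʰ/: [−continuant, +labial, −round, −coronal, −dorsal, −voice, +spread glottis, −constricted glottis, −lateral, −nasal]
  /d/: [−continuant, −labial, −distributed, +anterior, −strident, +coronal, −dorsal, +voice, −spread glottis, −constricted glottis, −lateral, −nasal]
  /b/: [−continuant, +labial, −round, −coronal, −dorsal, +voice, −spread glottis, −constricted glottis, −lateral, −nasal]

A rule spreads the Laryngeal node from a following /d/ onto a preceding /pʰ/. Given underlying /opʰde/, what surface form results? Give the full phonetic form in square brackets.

The Laryngeal node dominates the terminals [voice], [spread glottis], [constricted glottis].
Spreading Laryngeal from /d/ onto /pʰ/ replaces those values with /d/'s: [+voice], [−spread glottis], [−constricted glottis]. Features outside Laryngeal ([continuant], [labial], [round], …) stay as in /pʰ/.
The resulting bundle matches /b/ in the inventory; substituting it for /pʰ/ gives [obde].

[obde]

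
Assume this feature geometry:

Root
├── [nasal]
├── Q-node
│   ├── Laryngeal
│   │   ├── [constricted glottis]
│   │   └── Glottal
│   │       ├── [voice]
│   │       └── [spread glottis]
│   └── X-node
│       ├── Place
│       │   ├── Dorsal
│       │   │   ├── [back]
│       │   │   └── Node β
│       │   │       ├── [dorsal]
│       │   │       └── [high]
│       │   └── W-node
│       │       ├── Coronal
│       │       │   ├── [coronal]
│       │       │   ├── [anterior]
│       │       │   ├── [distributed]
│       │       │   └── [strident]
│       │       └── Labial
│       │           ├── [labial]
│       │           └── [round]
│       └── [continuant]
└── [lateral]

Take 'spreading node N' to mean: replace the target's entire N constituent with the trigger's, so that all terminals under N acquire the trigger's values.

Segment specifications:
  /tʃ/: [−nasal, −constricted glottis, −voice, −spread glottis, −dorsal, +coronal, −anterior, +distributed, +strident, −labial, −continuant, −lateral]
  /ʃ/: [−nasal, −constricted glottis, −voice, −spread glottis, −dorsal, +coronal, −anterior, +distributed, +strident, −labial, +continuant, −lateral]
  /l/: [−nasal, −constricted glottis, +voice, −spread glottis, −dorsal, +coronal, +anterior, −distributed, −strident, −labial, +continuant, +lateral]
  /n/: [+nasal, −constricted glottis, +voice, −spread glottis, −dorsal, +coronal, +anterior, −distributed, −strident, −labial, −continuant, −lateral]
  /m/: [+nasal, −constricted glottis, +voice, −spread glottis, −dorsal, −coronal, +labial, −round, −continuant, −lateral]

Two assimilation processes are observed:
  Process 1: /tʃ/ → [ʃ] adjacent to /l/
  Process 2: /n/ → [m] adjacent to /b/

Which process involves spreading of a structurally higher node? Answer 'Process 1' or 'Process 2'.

Process 1

In Process 1, [continuant] changes, so the minimal spreading node is [continuant] at depth 3.
In Process 2, [labial], [round], [coronal], [anterior], [distributed], [strident] change, so the minimal spreading node is W-node at depth 4.
[continuant] is closer to Root than W-node, so Process 1 spreads the higher node.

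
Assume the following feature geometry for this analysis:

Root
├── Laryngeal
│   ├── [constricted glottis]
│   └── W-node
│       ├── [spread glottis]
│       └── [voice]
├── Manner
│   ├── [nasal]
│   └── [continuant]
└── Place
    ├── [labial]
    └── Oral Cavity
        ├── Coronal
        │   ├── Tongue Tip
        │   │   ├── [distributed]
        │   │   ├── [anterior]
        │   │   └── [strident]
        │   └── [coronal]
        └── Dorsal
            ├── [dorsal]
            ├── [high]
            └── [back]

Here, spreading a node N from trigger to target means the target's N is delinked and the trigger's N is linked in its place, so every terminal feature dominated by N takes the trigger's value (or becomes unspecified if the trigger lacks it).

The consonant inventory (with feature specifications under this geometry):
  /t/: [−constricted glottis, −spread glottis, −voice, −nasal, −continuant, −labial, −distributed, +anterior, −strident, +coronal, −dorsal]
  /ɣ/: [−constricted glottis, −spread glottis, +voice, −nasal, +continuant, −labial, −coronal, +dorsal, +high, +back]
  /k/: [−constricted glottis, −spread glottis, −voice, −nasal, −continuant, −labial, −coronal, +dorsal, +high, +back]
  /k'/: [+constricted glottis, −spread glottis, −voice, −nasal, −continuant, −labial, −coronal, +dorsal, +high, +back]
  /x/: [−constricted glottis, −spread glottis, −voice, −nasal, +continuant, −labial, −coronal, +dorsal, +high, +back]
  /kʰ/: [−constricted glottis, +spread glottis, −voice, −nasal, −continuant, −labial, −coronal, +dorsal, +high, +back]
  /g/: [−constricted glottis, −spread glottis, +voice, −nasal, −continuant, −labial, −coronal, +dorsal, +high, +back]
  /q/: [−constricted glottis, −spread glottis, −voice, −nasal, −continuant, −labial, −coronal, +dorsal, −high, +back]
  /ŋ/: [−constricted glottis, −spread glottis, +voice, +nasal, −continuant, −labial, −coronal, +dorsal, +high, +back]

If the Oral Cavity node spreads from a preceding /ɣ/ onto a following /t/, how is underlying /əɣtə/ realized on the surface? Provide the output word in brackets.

[əɣkə]

Oral Cavity immediately or transitively dominates [distributed], [anterior], [strident], [coronal], [dorsal], [high], [back].
After delinking /t/'s Oral Cavity and linking /ɣ/'s, the affected terminals become [−coronal], [+dorsal], [+high], [+back]; [constricted glottis], [spread glottis], [voice], … (outside Oral Cavity) are retained from /t/.
Among the inventory, only /k/ has exactly this specification, giving the surface form [əɣkə].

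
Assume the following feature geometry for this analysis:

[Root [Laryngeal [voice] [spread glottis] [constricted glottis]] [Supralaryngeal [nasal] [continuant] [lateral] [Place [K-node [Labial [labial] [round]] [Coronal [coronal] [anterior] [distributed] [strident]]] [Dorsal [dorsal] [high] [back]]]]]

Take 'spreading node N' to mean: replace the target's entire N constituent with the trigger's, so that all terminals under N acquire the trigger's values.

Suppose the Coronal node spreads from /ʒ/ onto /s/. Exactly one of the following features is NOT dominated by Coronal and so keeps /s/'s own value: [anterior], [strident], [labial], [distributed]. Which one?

Coronal dominates exactly [coronal], [anterior], [distributed], [strident].
Spreading Coronal replaces [anterior], [strident], [distributed] with the trigger's values, since each sits inside the Coronal constituent.
But [labial] is a dependent of Labial, outside Coronal; it is therefore untouched by the spreading.

[labial]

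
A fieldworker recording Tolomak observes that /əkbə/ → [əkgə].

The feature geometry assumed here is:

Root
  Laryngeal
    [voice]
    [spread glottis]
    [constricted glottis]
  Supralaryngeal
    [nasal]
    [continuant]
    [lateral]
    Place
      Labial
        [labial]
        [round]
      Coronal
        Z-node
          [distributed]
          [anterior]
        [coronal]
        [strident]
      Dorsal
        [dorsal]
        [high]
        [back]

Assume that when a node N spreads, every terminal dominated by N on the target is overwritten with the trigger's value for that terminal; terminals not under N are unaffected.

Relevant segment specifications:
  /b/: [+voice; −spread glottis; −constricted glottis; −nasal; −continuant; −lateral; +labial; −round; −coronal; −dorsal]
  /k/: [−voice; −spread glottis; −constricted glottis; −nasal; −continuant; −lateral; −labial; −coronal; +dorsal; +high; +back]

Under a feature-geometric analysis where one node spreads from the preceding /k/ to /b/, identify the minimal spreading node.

Feature comparison: [labial], [round], [dorsal], [high], [back] differ between /b/ and [g]; the remaining terminals match.
In this geometry the lowest node dominating all of them is Place: every daughter of Place dominates only a proper subset, so no lower node suffices.
If Place spreads, every terminal under it takes /k/'s value, producing [g] as observed.
[voice] stays as in /b/ although /k/ differs there, so no node dominating it spread; among the remaining candidates Place is the lowest that derives the output.

Place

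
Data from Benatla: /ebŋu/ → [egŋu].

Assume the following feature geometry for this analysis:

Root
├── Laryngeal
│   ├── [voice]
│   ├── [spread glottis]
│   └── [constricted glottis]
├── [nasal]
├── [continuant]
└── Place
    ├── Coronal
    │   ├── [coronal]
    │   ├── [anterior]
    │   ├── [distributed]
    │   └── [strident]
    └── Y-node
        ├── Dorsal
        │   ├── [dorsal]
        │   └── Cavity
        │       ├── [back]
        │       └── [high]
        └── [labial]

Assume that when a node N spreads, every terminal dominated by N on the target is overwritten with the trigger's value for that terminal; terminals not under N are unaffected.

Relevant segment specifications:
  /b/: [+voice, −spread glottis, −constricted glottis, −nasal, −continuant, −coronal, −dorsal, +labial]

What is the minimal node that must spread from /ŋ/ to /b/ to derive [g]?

Feature comparison: [labial], [dorsal], [high], [back] differ between /b/ and [g]; the remaining terminals match.
In this geometry the lowest node dominating all of them is Y-node: every daughter of Y-node dominates only a proper subset, so no lower node suffices.
Delinking /b/'s Y-node and associating /ŋ/'s Y-node gives precisely the feature bundle of [g].
[nasal] stays as in /b/ although /ŋ/ differs there, so no node dominating it spread; among the remaining candidates Y-node is the lowest that derives the output.

Y-node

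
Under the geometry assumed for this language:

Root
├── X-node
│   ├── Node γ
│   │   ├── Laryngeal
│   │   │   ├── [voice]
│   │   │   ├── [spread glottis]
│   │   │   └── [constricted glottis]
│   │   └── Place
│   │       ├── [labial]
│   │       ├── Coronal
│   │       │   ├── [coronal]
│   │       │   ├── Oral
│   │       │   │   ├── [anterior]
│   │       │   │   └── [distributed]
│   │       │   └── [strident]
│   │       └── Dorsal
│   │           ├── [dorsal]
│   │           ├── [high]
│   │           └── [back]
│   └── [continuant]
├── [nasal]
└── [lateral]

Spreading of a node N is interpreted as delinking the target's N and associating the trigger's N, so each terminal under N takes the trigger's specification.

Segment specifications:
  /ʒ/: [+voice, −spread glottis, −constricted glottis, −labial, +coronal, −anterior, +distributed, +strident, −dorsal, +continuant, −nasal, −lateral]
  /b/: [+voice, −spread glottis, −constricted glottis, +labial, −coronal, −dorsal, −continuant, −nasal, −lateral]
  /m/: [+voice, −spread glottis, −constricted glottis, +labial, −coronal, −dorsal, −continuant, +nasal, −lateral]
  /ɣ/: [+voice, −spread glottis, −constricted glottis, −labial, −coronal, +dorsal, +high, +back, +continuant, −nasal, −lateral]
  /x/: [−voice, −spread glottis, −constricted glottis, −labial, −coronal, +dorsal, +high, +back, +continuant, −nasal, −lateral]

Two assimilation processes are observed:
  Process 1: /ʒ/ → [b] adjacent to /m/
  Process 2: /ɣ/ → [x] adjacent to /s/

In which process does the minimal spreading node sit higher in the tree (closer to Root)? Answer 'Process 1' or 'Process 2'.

In Process 1, [continuant], [labial], [coronal], [anterior], [distributed], [strident] change, so the minimal spreading node is X-node at depth 1.
Process 2 alters [voice]; the lowest dominating node is [voice] (depth 4 from Root).
X-node is closer to Root than [voice], so Process 1 spreads the higher node.

Process 1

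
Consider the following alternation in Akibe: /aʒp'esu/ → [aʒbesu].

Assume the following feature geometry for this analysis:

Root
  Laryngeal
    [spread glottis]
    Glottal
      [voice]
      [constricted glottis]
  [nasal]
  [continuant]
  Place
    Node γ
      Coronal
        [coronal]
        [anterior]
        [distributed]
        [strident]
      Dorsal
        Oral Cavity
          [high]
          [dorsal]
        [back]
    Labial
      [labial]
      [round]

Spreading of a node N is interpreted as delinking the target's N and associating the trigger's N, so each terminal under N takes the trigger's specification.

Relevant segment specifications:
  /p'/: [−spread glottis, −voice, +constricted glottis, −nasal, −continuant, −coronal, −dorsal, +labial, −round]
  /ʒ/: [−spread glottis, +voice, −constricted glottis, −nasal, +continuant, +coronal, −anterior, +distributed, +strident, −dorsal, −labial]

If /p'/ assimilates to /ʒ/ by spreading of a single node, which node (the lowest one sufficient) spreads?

The alternation /p'/ → [b] changes [voice], [constricted glottis] and nothing else.
These terminals are all dominated by Glottal, and no proper subconstituent of Glottal covers them all; Glottal is their lowest common ancestor.
Delinking /p'/'s Glottal and associating /ʒ/'s Glottal gives precisely the feature bundle of [b].
Features on which the two segments disagree outside Glottal, such as [labial], [coronal], are unchanged — nothing dominating them spread, and Glottal is the minimal sufficient constituent.

Glottal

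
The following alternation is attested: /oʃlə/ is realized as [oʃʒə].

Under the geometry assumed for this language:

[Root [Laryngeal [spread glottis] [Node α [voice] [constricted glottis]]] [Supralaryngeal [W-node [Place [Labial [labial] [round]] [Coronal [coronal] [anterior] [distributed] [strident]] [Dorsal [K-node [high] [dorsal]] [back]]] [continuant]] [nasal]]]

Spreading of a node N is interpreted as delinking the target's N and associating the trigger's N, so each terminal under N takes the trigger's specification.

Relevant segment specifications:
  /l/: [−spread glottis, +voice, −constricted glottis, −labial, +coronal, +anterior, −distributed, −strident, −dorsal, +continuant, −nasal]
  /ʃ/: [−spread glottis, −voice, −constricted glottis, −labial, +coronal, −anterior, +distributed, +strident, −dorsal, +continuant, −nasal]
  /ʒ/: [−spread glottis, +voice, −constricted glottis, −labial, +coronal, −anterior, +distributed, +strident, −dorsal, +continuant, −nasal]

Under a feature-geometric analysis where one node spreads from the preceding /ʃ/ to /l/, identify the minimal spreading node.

/l/ and [ʒ] differ in [anterior], [distributed], [strident]; every other specified feature is identical.
Tracing each changed feature up the tree, the paths first meet at Coronal; any lower node misses at least one of them.
Spreading Coronal from /ʃ/ overwrites each of those terminals with /ʃ/'s values, yielding exactly [ʒ].
[voice], a feature on which the two segments disagree outside Coronal, is unchanged — nothing dominating it spread, and Coronal is the minimal sufficient constituent.

Coronal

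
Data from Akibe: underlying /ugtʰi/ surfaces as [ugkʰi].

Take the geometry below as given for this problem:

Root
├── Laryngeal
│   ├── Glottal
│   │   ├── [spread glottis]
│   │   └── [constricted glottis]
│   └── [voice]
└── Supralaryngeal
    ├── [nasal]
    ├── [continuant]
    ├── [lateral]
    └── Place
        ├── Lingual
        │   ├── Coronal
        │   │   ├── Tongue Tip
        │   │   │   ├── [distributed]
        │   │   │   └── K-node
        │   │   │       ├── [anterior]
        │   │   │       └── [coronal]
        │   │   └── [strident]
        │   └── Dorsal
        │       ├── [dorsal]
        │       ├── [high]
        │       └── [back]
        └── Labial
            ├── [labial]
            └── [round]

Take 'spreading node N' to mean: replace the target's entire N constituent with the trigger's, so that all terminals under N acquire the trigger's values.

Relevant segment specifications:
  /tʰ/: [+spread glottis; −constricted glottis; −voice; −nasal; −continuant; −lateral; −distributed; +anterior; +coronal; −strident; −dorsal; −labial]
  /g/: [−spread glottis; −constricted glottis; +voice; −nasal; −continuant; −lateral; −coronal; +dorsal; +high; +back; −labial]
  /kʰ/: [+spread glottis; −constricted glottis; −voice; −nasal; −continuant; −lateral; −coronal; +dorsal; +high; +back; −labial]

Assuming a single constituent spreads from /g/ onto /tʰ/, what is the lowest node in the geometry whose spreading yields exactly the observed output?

/tʰ/ and [kʰ] differ in [coronal], [anterior], [distributed], [strident], [dorsal], [high], [back]; every other specified feature is identical.
In this geometry the lowest node dominating all of them is Lingual: every daughter of Lingual dominates only a proper subset, so no lower node suffices.
Delinking /tʰ/'s Lingual and associating /g/'s Lingual gives precisely the feature bundle of [kʰ].
[voice], [spread glottis] stay as in /tʰ/ although /g/ differs there, so no node dominating them spread; among the remaining candidates Lingual is the lowest that derives the output.

Lingual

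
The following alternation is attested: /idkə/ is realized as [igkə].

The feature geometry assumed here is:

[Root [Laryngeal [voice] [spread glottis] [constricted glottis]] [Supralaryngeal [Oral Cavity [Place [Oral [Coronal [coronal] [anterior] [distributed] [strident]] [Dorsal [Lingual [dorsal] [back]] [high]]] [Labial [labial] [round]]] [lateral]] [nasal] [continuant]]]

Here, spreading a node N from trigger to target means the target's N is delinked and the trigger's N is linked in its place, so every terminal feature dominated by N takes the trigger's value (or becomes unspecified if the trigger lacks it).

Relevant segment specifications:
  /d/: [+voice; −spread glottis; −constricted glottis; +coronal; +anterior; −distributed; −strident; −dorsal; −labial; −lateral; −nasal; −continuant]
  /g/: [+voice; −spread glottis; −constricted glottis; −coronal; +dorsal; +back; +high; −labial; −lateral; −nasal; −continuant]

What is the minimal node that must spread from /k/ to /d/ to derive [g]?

Comparing /d/ with its surface form [g], the features that change are [coronal], [anterior], [distributed], [strident], [dorsal], [high], [back].
These terminals are all dominated by Oral, and no proper subconstituent of Oral covers them all; Oral is their lowest common ancestor.
Spreading Oral from /k/ overwrites each of those terminals with /k/'s values, yielding exactly [g].
[voice] stays as in /d/ although /k/ differs there, so no node dominating it spread; among the remaining candidates Oral is the lowest that derives the output.

Oral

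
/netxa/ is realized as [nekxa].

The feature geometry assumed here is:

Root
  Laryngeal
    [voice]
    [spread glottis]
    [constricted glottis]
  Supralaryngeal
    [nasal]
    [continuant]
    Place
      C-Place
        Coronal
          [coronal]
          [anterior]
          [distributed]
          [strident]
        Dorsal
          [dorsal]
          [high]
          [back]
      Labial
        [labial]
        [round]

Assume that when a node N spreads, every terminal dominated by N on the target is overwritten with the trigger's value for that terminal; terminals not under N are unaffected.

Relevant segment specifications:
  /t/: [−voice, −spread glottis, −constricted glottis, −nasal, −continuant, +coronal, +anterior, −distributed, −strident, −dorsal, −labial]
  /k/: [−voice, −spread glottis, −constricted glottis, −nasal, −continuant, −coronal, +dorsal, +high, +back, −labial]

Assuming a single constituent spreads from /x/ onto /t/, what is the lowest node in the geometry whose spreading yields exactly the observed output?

C-Place

Comparing /t/ with its surface form [k], the features that change are [coronal], [anterior], [distributed], [strident], [dorsal], [high], [back].
Tracing each changed feature up the tree, the paths first meet at C-Place; any lower node misses at least one of them.
If C-Place spreads, every terminal under it takes /x/'s value, producing [k] as observed.
[continuant] stays as in /t/ although /x/ differs there, so no node dominating it spread; among the remaining candidates C-Place is the lowest that derives the output.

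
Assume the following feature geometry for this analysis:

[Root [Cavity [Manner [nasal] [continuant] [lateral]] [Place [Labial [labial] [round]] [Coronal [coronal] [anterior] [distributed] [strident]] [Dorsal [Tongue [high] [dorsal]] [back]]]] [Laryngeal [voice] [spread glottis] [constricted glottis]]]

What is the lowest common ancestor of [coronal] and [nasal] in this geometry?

[coronal] lies under Coronal (below Cavity).
[nasal]: Root > Cavity > Manner > [nasal].
The listed terminals split across distinct daughters of Cavity, so Cavity itself is the smallest node containing them all.

Cavity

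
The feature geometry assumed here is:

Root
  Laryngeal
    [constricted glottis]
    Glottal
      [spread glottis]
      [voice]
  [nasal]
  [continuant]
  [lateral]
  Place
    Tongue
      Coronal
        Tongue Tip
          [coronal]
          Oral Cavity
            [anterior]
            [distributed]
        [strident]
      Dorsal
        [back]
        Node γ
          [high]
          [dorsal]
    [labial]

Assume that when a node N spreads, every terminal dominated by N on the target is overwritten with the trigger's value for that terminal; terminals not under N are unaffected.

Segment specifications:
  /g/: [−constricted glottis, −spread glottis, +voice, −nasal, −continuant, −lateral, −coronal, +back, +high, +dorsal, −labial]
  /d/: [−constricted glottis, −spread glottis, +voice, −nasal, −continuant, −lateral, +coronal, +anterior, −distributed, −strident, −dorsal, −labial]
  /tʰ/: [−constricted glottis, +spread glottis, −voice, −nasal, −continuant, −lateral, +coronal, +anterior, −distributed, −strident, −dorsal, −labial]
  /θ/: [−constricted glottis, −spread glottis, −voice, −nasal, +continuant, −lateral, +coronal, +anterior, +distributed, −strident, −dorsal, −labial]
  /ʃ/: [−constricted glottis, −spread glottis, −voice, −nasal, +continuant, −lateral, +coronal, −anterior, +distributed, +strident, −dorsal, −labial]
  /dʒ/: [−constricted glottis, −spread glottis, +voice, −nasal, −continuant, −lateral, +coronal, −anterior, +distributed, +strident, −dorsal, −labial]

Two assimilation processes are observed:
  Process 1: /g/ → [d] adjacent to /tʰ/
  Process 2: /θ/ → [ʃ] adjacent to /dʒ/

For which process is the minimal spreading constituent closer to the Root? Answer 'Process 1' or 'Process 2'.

In Process 1, [coronal], [anterior], [distributed], [strident], [dorsal], [high], [back] change, so the minimal spreading node is Tongue at depth 2.
In Process 2, [anterior], [strident] change, so the minimal spreading node is Coronal at depth 3.
Tongue (depth 2) sits above Coronal (depth 3), making Process 1 the one with the higher spreading node.

Process 1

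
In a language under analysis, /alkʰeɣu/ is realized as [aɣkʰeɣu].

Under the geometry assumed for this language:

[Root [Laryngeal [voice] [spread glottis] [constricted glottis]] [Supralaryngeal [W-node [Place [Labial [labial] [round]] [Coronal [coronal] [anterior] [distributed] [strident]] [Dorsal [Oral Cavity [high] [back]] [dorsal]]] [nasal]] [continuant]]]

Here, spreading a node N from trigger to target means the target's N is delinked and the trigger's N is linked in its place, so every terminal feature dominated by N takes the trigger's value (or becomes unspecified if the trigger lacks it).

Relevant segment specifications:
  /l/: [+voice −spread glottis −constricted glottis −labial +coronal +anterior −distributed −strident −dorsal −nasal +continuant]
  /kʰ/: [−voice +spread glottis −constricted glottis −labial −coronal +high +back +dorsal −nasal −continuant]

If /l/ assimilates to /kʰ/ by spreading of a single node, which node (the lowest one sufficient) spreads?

Place

Feature comparison: [coronal], [anterior], [distributed], [strident], [dorsal], [high], [back] differ between /l/ and [ɣ]; the remaining terminals match.
The smallest constituent containing every changed terminal is Place — each of its daughters lacks at least one of the affected features.
Delinking /l/'s Place and associating /kʰ/'s Place gives precisely the feature bundle of [ɣ].
Features on which the two segments disagree outside Place, such as [voice], [spread glottis], are unchanged — nothing dominating them spread, and Place is the minimal sufficient constituent.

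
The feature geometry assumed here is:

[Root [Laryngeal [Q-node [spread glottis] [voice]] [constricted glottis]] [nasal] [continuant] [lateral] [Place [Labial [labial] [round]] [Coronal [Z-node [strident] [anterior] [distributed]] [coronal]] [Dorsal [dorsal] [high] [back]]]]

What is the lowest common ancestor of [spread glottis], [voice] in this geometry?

[spread glottis] is immediately dominated by Q-node.
[voice] is immediately dominated by Q-node.
The listed terminals split across distinct daughters of Q-node, so Q-node itself is the smallest node containing them all.

Q-node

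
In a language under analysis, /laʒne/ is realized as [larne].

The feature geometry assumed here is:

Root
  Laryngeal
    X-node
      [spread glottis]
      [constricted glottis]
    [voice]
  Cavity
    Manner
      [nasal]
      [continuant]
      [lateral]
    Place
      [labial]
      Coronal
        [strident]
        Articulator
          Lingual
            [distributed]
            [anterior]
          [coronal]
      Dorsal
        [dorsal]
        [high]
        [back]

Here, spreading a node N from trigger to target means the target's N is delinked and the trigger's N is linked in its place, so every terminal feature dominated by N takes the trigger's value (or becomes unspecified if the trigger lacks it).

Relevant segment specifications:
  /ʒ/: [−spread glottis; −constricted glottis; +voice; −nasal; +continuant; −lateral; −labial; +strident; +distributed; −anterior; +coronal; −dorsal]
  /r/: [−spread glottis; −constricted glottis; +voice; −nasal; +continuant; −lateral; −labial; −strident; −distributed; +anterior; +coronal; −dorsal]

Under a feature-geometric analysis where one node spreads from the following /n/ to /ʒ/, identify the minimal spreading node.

Comparing /ʒ/ with its surface form [r], the features that change are [anterior], [distributed], [strident].
Tracing each changed feature up the tree, the paths first meet at Coronal; any lower node misses at least one of them.
Spreading Coronal from /n/ overwrites each of those terminals with /n/'s values, yielding exactly [r].
[continuant], [nasal] stay as in /ʒ/ although /n/ differs there, so no node dominating them spread; among the remaining candidates Coronal is the lowest that derives the output.

Coronal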